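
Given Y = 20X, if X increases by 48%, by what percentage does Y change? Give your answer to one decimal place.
48.0%

For Y = 20X:
If X → X(1 + 0.48)
Then Y → Y · (1 + 0.48)^1
     = Y · 1.4800

Percentage change = ((1 + 0.48)^1 − 1) × 100% = 48.0%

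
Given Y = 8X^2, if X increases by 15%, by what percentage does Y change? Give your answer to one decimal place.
32.3%

For Y = 8X^2:
If X → X(1 + 0.15)
Then Y → Y · (1 + 0.15)^2
     = Y · 1.3225

Percentage change = ((1 + 0.15)^2 − 1) × 100% ≈ 32.3%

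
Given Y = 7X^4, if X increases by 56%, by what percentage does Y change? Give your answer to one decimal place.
492.2%

For Y = 7X^4:
If X → X(1 + 0.56)
Then Y → Y · (1 + 0.56)^4
     ≈ Y · 5.9224

Percentage change = ((1 + 0.56)^4 − 1) × 100% ≈ 492.2%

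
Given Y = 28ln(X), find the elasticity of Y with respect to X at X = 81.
Elasticity = 1/ln(81) ≈ 0.2276

Elasticity = (dY/dX) · (X/Y)

dY/dX = 28/X
At X = 81: dY/dX = 28/81, Y = 28·ln(81)

Elasticity = (28/81) · (81 / (28·ln(81))) = 1/ln(81) ≈ 0.2276

Interpretation: for a small percentage change in X, the percentage change in Y is approximately 0.23 times as large.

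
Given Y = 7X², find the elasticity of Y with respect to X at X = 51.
Elasticity = 2

Elasticity = (dY/dX) · (X/Y)

dY/dX = 14·X
At X = 51: dY/dX = 714, Y = 18207

Elasticity = 714 · (51 / 18207) = 2

Interpretation: for a small percentage change in X, the percentage change in Y is approximately 2.00 times as large.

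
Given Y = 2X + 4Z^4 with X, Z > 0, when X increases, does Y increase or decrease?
Y increases

Taking the partial derivative:
∂Y/∂X = 2

∂Y/∂X = 2 > 0 (assuming positive values)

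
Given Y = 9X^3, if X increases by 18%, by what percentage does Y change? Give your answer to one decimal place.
64.3%

For Y = 9X^3:
If X → X(1 + 0.18)
Then Y → Y · (1 + 0.18)^3
     ≈ Y · 1.6430

Percentage change = ((1 + 0.18)^3 − 1) × 100% ≈ 64.3%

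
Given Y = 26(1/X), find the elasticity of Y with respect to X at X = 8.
Elasticity = -1

Elasticity = (dY/dX) · (X/Y)

dY/dX = -26/X²
At X = 8: dY/dX = -13/32, Y = 13/4

Elasticity = (-13/32) · (8 / (13/4)) = -1

Interpretation: for a small percentage change in X, the percentage change in Y is approximately -1.00 times as large.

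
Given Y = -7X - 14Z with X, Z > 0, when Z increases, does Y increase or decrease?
Y decreases

Taking the partial derivative:
∂Y/∂Z = -14

∂Y/∂Z = -14 < 0 (assuming positive values)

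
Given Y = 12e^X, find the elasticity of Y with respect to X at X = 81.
Elasticity = 81

Elasticity = (dY/dX) · (X/Y)

dY/dX = 12·e^X
At X = 81: dY/dX = 12·e^81, Y = 12·e^81

Elasticity = (12·e^81) · (81 / (12·e^81)) = 81

Interpretation: for a small percentage change in X, the percentage change in Y is approximately 81.00 times as large.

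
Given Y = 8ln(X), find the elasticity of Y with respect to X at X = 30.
Elasticity = 1/ln(30) ≈ 0.2940

Elasticity = (dY/dX) · (X/Y)

dY/dX = 8/X
At X = 30: dY/dX = 4/15, Y = 8·ln(30)

Elasticity = (4/15) · (30 / (8·ln(30))) = 1/ln(30) ≈ 0.2940

Interpretation: for a small percentage change in X, the percentage change in Y is approximately 0.29 times as large.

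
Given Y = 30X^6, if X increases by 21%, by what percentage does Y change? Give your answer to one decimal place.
213.8%

For Y = 30X^6:
If X → X(1 + 0.21)
Then Y → Y · (1 + 0.21)^6
     ≈ Y · 3.1384

Percentage change = ((1 + 0.21)^6 − 1) × 100% ≈ 213.8%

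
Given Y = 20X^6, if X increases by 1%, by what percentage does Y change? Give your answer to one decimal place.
6.2%

For Y = 20X^6:
If X → X(1 + 0.01)
Then Y → Y · (1 + 0.01)^6
     ≈ Y · 1.0615

Percentage change = ((1 + 0.01)^6 − 1) × 100% ≈ 6.2%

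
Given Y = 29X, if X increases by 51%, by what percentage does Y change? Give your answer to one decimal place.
51.0%

For Y = 29X:
If X → X(1 + 0.51)
Then Y → Y · (1 + 0.51)^1
     = Y · 1.5100

Percentage change = ((1 + 0.51)^1 − 1) × 100% = 51.0%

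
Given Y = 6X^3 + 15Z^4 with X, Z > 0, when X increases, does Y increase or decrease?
Y increases

Taking the partial derivative:
∂Y/∂X = 18X^2

∂Y/∂X = 18X^2 > 0 (assuming positive values)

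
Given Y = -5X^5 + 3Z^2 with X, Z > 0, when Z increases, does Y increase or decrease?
Y increases

Taking the partial derivative:
∂Y/∂Z = 6Z

∂Y/∂Z = 6Z > 0 (assuming positive values)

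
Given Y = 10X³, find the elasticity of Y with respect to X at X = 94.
Elasticity = 3

Elasticity = (dY/dX) · (X/Y)

dY/dX = 30·X²
At X = 94: dY/dX = 265080, Y = 8305840

Elasticity = 265080 · (94 / 8305840) = 3

Interpretation: for a small percentage change in X, the percentage change in Y is approximately 3.00 times as large.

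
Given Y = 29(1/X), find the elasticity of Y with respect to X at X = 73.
Elasticity = -1

Elasticity = (dY/dX) · (X/Y)

dY/dX = -29/X²
At X = 73: dY/dX = -29/5329, Y = 29/73

Elasticity = (-29/5329) · (73 / (29/73)) = -1

Interpretation: for a small percentage change in X, the percentage change in Y is approximately -1.00 times as large.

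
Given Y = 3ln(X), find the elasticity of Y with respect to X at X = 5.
Elasticity = 1/ln(5) ≈ 0.6213

Elasticity = (dY/dX) · (X/Y)

dY/dX = 3/X
At X = 5: dY/dX = 3/5, Y = 3·ln(5)

Elasticity = (3/5) · (5 / (3·ln(5))) = 1/ln(5) ≈ 0.6213

Interpretation: for a small percentage change in X, the percentage change in Y is approximately 0.62 times as large.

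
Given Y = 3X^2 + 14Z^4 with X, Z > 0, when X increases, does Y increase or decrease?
Y increases

Taking the partial derivative:
∂Y/∂X = 6X

∂Y/∂X = 6X > 0 (assuming positive values)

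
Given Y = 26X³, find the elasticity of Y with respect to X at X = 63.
Elasticity = 3

Elasticity = (dY/dX) · (X/Y)

dY/dX = 78·X²
At X = 63: dY/dX = 309582, Y = 6501222

Elasticity = 309582 · (63 / 6501222) = 3

Interpretation: for a small percentage change in X, the percentage change in Y is approximately 3.00 times as large.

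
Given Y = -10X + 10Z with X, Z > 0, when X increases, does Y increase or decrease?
Y decreases

Taking the partial derivative:
∂Y/∂X = -10

∂Y/∂X = -10 < 0 (assuming positive values)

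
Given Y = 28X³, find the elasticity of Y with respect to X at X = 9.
Elasticity = 3

Elasticity = (dY/dX) · (X/Y)

dY/dX = 84·X²
At X = 9: dY/dX = 6804, Y = 20412

Elasticity = 6804 · (9 / 20412) = 3

Interpretation: for a small percentage change in X, the percentage change in Y is approximately 3.00 times as large.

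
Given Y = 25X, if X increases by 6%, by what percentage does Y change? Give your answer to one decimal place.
6.0%

For Y = 25X:
If X → X(1 + 0.06)
Then Y → Y · (1 + 0.06)^1
     = Y · 1.0600

Percentage change = ((1 + 0.06)^1 − 1) × 100% = 6.0%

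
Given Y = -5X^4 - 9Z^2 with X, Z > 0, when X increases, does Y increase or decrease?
Y decreases

Taking the partial derivative:
∂Y/∂X = -20X^3

∂Y/∂X = -20X^3 < 0 (assuming positive values)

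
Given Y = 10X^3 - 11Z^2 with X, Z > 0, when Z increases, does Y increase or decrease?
Y decreases

Taking the partial derivative:
∂Y/∂Z = -22Z

∂Y/∂Z = -22Z < 0 (assuming positive values)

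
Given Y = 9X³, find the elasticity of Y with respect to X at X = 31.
Elasticity = 3

Elasticity = (dY/dX) · (X/Y)

dY/dX = 27·X²
At X = 31: dY/dX = 25947, Y = 268119

Elasticity = 25947 · (31 / 268119) = 3

Interpretation: for a small percentage change in X, the percentage change in Y is approximately 3.00 times as large.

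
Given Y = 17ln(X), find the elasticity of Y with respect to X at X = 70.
Elasticity = 1/ln(70) ≈ 0.2354

Elasticity = (dY/dX) · (X/Y)

dY/dX = 17/X
At X = 70: dY/dX = 17/70, Y = 17·ln(70)

Elasticity = (17/70) · (70 / (17·ln(70))) = 1/ln(70) ≈ 0.2354

Interpretation: for a small percentage change in X, the percentage change in Y is approximately 0.24 times as large.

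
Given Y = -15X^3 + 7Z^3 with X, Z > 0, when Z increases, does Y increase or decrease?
Y increases

Taking the partial derivative:
∂Y/∂Z = 21Z^2

∂Y/∂Z = 21Z^2 > 0 (assuming positive values)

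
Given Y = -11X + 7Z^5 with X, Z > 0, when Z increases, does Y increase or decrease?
Y increases

Taking the partial derivative:
∂Y/∂Z = 35Z^4

∂Y/∂Z = 35Z^4 > 0 (assuming positive values)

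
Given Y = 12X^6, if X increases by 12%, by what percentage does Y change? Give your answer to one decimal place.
97.4%

For Y = 12X^6:
If X → X(1 + 0.12)
Then Y → Y · (1 + 0.12)^6
     ≈ Y · 1.9738

Percentage change = ((1 + 0.12)^6 − 1) × 100% ≈ 97.4%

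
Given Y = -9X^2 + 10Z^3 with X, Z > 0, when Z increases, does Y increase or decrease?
Y increases

Taking the partial derivative:
∂Y/∂Z = 30Z^2

∂Y/∂Z = 30Z^2 > 0 (assuming positive values)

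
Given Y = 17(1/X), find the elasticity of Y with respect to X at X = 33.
Elasticity = -1

Elasticity = (dY/dX) · (X/Y)

dY/dX = -17/X²
At X = 33: dY/dX = -17/1089, Y = 17/33

Elasticity = (-17/1089) · (33 / (17/33)) = -1

Interpretation: for a small percentage change in X, the percentage change in Y is approximately -1.00 times as large.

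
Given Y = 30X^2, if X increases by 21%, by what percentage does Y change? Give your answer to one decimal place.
46.4%

For Y = 30X^2:
If X → X(1 + 0.21)
Then Y → Y · (1 + 0.21)^2
     = Y · 1.4641

Percentage change = ((1 + 0.21)^2 − 1) × 100% ≈ 46.4%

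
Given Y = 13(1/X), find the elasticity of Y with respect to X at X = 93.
Elasticity = -1

Elasticity = (dY/dX) · (X/Y)

dY/dX = -13/X²
At X = 93: dY/dX = -13/8649, Y = 13/93

Elasticity = (-13/8649) · (93 / (13/93)) = -1

Interpretation: for a small percentage change in X, the percentage change in Y is approximately -1.00 times as large.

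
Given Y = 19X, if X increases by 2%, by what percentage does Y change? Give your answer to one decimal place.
2.0%

For Y = 19X:
If X → X(1 + 0.02)
Then Y → Y · (1 + 0.02)^1
     = Y · 1.0200

Percentage change = ((1 + 0.02)^1 − 1) × 100% = 2.0%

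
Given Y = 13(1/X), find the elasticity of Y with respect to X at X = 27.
Elasticity = -1

Elasticity = (dY/dX) · (X/Y)

dY/dX = -13/X²
At X = 27: dY/dX = -13/729, Y = 13/27

Elasticity = (-13/729) · (27 / (13/27)) = -1

Interpretation: for a small percentage change in X, the percentage change in Y is approximately -1.00 times as large.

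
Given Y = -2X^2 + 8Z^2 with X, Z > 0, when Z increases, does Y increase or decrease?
Y increases

Taking the partial derivative:
∂Y/∂Z = 16Z

∂Y/∂Z = 16Z > 0 (assuming positive values)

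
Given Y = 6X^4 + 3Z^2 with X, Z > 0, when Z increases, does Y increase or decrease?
Y increases

Taking the partial derivative:
∂Y/∂Z = 6Z

∂Y/∂Z = 6Z > 0 (assuming positive values)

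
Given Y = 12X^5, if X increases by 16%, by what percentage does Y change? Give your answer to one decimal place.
110.0%

For Y = 12X^5:
If X → X(1 + 0.16)
Then Y → Y · (1 + 0.16)^5
     ≈ Y · 2.1003

Percentage change = ((1 + 0.16)^5 − 1) × 100% ≈ 110.0%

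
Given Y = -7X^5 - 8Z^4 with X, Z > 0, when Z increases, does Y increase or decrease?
Y decreases

Taking the partial derivative:
∂Y/∂Z = -32Z^3

∂Y/∂Z = -32Z^3 < 0 (assuming positive values)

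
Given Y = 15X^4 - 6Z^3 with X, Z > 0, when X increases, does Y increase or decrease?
Y increases

Taking the partial derivative:
∂Y/∂X = 60X^3

∂Y/∂X = 60X^3 > 0 (assuming positive values)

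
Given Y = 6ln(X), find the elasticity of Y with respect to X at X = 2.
Elasticity = 1/ln(2) ≈ 1.4427

Elasticity = (dY/dX) · (X/Y)

dY/dX = 6/X
At X = 2: dY/dX = 3, Y = 6·ln(2)

Elasticity = 3 · (2 / (6·ln(2))) = 1/ln(2) ≈ 1.4427

Interpretation: for a small percentage change in X, the percentage change in Y is approximately 1.44 times as large.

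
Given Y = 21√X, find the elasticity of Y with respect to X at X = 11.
Elasticity = 1/2

Elasticity = (dY/dX) · (X/Y)

dY/dX = 21/(2·√X)
At X = 11: dY/dX = 21·√11/22, Y = 21·√11

Elasticity = (21·√11/22) · (11 / (21·√11)) = 1/2

Interpretation: for a small percentage change in X, the percentage change in Y is approximately 0.50 times as large.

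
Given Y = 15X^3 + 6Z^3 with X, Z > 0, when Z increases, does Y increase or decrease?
Y increases

Taking the partial derivative:
∂Y/∂Z = 18Z^2

∂Y/∂Z = 18Z^2 > 0 (assuming positive values)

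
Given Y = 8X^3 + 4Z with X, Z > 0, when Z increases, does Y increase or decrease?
Y increases

Taking the partial derivative:
∂Y/∂Z = 4

∂Y/∂Z = 4 > 0 (assuming positive values)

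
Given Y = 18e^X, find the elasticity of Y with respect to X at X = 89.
Elasticity = 89

Elasticity = (dY/dX) · (X/Y)

dY/dX = 18·e^X
At X = 89: dY/dX = 18·e^89, Y = 18·e^89

Elasticity = (18·e^89) · (89 / (18·e^89)) = 89

Interpretation: for a small percentage change in X, the percentage change in Y is approximately 89.00 times as large.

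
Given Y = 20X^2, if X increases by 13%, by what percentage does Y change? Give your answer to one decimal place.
27.7%

For Y = 20X^2:
If X → X(1 + 0.13)
Then Y → Y · (1 + 0.13)^2
     = Y · 1.2769

Percentage change = ((1 + 0.13)^2 − 1) × 100% ≈ 27.7%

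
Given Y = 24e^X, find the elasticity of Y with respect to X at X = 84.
Elasticity = 84

Elasticity = (dY/dX) · (X/Y)

dY/dX = 24·e^X
At X = 84: dY/dX = 24·e^84, Y = 24·e^84

Elasticity = (24·e^84) · (84 / (24·e^84)) = 84

Interpretation: for a small percentage change in X, the percentage change in Y is approximately 84.00 times as large.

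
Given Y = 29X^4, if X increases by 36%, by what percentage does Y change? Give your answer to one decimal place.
242.1%

For Y = 29X^4:
If X → X(1 + 0.36)
Then Y → Y · (1 + 0.36)^4
     ≈ Y · 3.4210

Percentage change = ((1 + 0.36)^4 − 1) × 100% ≈ 242.1%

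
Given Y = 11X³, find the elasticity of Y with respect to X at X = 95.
Elasticity = 3

Elasticity = (dY/dX) · (X/Y)

dY/dX = 33·X²
At X = 95: dY/dX = 297825, Y = 9431125

Elasticity = 297825 · (95 / 9431125) = 3

Interpretation: for a small percentage change in X, the percentage change in Y is approximately 3.00 times as large.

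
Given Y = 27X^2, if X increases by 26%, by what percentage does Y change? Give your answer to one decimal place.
58.8%

For Y = 27X^2:
If X → X(1 + 0.26)
Then Y → Y · (1 + 0.26)^2
     = Y · 1.5876

Percentage change = ((1 + 0.26)^2 − 1) × 100% ≈ 58.8%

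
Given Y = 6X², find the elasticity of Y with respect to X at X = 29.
Elasticity = 2

Elasticity = (dY/dX) · (X/Y)

dY/dX = 12·X
At X = 29: dY/dX = 348, Y = 5046

Elasticity = 348 · (29 / 5046) = 2

Interpretation: for a small percentage change in X, the percentage change in Y is approximately 2.00 times as large.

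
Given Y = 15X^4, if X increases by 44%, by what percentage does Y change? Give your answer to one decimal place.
330.0%

For Y = 15X^4:
If X → X(1 + 0.44)
Then Y → Y · (1 + 0.44)^4
     ≈ Y · 4.2998

Percentage change = ((1 + 0.44)^4 − 1) × 100% ≈ 330.0%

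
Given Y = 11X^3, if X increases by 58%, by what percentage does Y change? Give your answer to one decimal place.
294.4%

For Y = 11X^3:
If X → X(1 + 0.58)
Then Y → Y · (1 + 0.58)^3
     ≈ Y · 3.9443

Percentage change = ((1 + 0.58)^3 − 1) × 100% ≈ 294.4%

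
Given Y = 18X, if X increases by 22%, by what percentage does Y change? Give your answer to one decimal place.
22.0%

For Y = 18X:
If X → X(1 + 0.22)
Then Y → Y · (1 + 0.22)^1
     = Y · 1.2200

Percentage change = ((1 + 0.22)^1 − 1) × 100% = 22.0%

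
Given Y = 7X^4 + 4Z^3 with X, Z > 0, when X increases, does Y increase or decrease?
Y increases

Taking the partial derivative:
∂Y/∂X = 28X^3

∂Y/∂X = 28X^3 > 0 (assuming positive values)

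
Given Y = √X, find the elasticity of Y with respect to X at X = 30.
Elasticity = 1/2

Elasticity = (dY/dX) · (X/Y)

dY/dX = 1/(2·√X)
At X = 30: dY/dX = √30/60, Y = √30

Elasticity = (√30/60) · (30 / (√30)) = 1/2

Interpretation: for a small percentage change in X, the percentage change in Y is approximately 0.50 times as large.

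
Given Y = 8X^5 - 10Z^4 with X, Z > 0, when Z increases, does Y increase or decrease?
Y decreases

Taking the partial derivative:
∂Y/∂Z = -40Z^3

∂Y/∂Z = -40Z^3 < 0 (assuming positive values)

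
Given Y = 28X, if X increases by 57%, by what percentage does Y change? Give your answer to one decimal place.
57.0%

For Y = 28X:
If X → X(1 + 0.57)
Then Y → Y · (1 + 0.57)^1
     = Y · 1.5700

Percentage change = ((1 + 0.57)^1 − 1) × 100% = 57.0%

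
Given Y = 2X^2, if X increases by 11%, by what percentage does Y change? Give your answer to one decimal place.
23.2%

For Y = 2X^2:
If X → X(1 + 0.11)
Then Y → Y · (1 + 0.11)^2
     = Y · 1.2321

Percentage change = ((1 + 0.11)^2 − 1) × 100% ≈ 23.2%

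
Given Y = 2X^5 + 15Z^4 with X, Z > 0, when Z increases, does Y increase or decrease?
Y increases

Taking the partial derivative:
∂Y/∂Z = 60Z^3

∂Y/∂Z = 60Z^3 > 0 (assuming positive values)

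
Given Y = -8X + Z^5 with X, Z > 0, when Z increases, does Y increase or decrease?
Y increases

Taking the partial derivative:
∂Y/∂Z = 5Z^4

∂Y/∂Z = 5Z^4 > 0 (assuming positive values)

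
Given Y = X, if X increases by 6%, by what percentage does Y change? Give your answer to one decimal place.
6.0%

For Y = X:
If X → X(1 + 0.06)
Then Y → Y · (1 + 0.06)^1
     = Y · 1.0600

Percentage change = ((1 + 0.06)^1 − 1) × 100% = 6.0%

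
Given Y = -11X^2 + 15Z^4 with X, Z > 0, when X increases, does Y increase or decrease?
Y decreases

Taking the partial derivative:
∂Y/∂X = -22X

∂Y/∂X = -22X < 0 (assuming positive values)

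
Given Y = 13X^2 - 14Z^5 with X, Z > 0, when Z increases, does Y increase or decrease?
Y decreases

Taking the partial derivative:
∂Y/∂Z = -70Z^4

∂Y/∂Z = -70Z^4 < 0 (assuming positive values)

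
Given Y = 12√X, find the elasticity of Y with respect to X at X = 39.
Elasticity = 1/2

Elasticity = (dY/dX) · (X/Y)

dY/dX = 6/√X
At X = 39: dY/dX = 2·√39/13, Y = 12·√39

Elasticity = (2·√39/13) · (39 / (12·√39)) = 1/2

Interpretation: for a small percentage change in X, the percentage change in Y is approximately 0.50 times as large.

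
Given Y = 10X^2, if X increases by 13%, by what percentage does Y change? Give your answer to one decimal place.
27.7%

For Y = 10X^2:
If X → X(1 + 0.13)
Then Y → Y · (1 + 0.13)^2
     = Y · 1.2769

Percentage change = ((1 + 0.13)^2 − 1) × 100% ≈ 27.7%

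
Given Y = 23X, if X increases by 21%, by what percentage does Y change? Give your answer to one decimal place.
21.0%

For Y = 23X:
If X → X(1 + 0.21)
Then Y → Y · (1 + 0.21)^1
     = Y · 1.2100

Percentage change = ((1 + 0.21)^1 − 1) × 100% = 21.0%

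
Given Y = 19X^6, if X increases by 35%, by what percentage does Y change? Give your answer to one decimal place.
505.3%

For Y = 19X^6:
If X → X(1 + 0.35)
Then Y → Y · (1 + 0.35)^6
     ≈ Y · 6.0534

Percentage change = ((1 + 0.35)^6 − 1) × 100% ≈ 505.3%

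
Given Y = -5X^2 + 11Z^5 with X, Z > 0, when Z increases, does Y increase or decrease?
Y increases

Taking the partial derivative:
∂Y/∂Z = 55Z^4

∂Y/∂Z = 55Z^4 > 0 (assuming positive values)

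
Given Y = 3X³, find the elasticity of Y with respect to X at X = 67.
Elasticity = 3

Elasticity = (dY/dX) · (X/Y)

dY/dX = 9·X²
At X = 67: dY/dX = 40401, Y = 902289

Elasticity = 40401 · (67 / 902289) = 3

Interpretation: for a small percentage change in X, the percentage change in Y is approximately 3.00 times as large.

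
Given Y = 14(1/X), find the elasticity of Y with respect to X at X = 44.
Elasticity = -1

Elasticity = (dY/dX) · (X/Y)

dY/dX = -14/X²
At X = 44: dY/dX = -7/968, Y = 7/22

Elasticity = (-7/968) · (44 / (7/22)) = -1

Interpretation: for a small percentage change in X, the percentage change in Y is approximately -1.00 times as large.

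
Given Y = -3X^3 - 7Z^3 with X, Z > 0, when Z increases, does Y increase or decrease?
Y decreases

Taking the partial derivative:
∂Y/∂Z = -21Z^2

∂Y/∂Z = -21Z^2 < 0 (assuming positive values)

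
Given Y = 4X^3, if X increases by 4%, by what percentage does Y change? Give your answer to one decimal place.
12.5%

For Y = 4X^3:
If X → X(1 + 0.04)
Then Y → Y · (1 + 0.04)^3
     ≈ Y · 1.1249

Percentage change = ((1 + 0.04)^3 − 1) × 100% ≈ 12.5%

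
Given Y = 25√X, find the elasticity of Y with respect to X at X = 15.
Elasticity = 1/2

Elasticity = (dY/dX) · (X/Y)

dY/dX = 25/(2·√X)
At X = 15: dY/dX = 5·√15/6, Y = 25·√15

Elasticity = (5·√15/6) · (15 / (25·√15)) = 1/2

Interpretation: for a small percentage change in X, the percentage change in Y is approximately 0.50 times as large.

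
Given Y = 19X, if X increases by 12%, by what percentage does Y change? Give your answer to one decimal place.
12.0%

For Y = 19X:
If X → X(1 + 0.12)
Then Y → Y · (1 + 0.12)^1
     = Y · 1.1200

Percentage change = ((1 + 0.12)^1 − 1) × 100% = 12.0%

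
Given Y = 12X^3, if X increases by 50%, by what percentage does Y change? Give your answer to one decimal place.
237.5%

For Y = 12X^3:
If X → X(1 + 0.5)
Then Y → Y · (1 + 0.5)^3
     = Y · 3.3750

Percentage change = ((1 + 0.5)^3 − 1) × 100% = 237.5%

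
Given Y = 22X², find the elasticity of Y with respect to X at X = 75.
Elasticity = 2

Elasticity = (dY/dX) · (X/Y)

dY/dX = 44·X
At X = 75: dY/dX = 3300, Y = 123750

Elasticity = 3300 · (75 / 123750) = 2

Interpretation: for a small percentage change in X, the percentage change in Y is approximately 2.00 times as large.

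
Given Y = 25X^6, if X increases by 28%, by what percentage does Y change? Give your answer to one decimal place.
339.8%

For Y = 25X^6:
If X → X(1 + 0.28)
Then Y → Y · (1 + 0.28)^6
     ≈ Y · 4.3980

Percentage change = ((1 + 0.28)^6 − 1) × 100% ≈ 339.8%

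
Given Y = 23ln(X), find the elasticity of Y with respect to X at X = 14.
Elasticity = 1/ln(14) ≈ 0.3789

Elasticity = (dY/dX) · (X/Y)

dY/dX = 23/X
At X = 14: dY/dX = 23/14, Y = 23·ln(14)

Elasticity = (23/14) · (14 / (23·ln(14))) = 1/ln(14) ≈ 0.3789

Interpretation: for a small percentage change in X, the percentage change in Y is approximately 0.38 times as large.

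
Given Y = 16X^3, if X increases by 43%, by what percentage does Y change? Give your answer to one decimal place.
192.4%

For Y = 16X^3:
If X → X(1 + 0.43)
Then Y → Y · (1 + 0.43)^3
     ≈ Y · 2.9242

Percentage change = ((1 + 0.43)^3 − 1) × 100% ≈ 192.4%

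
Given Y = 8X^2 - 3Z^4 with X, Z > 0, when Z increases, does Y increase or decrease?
Y decreases

Taking the partial derivative:
∂Y/∂Z = -12Z^3

∂Y/∂Z = -12Z^3 < 0 (assuming positive values)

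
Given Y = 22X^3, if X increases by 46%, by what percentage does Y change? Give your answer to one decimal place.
211.2%

For Y = 22X^3:
If X → X(1 + 0.46)
Then Y → Y · (1 + 0.46)^3
     ≈ Y · 3.1121

Percentage change = ((1 + 0.46)^3 − 1) × 100% ≈ 211.2%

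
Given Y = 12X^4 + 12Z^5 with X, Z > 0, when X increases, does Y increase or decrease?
Y increases

Taking the partial derivative:
∂Y/∂X = 48X^3

∂Y/∂X = 48X^3 > 0 (assuming positive values)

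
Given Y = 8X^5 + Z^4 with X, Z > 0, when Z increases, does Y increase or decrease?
Y increases

Taking the partial derivative:
∂Y/∂Z = 4Z^3

∂Y/∂Z = 4Z^3 > 0 (assuming positive values)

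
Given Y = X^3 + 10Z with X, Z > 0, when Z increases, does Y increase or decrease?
Y increases

Taking the partial derivative:
∂Y/∂Z = 10

∂Y/∂Z = 10 > 0 (assuming positive values)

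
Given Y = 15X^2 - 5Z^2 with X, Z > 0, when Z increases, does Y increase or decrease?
Y decreases

Taking the partial derivative:
∂Y/∂Z = -10Z

∂Y/∂Z = -10Z < 0 (assuming positive values)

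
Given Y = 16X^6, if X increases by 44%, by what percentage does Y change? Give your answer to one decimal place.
791.6%

For Y = 16X^6:
If X → X(1 + 0.44)
Then Y → Y · (1 + 0.44)^6
     ≈ Y · 8.9161

Percentage change = ((1 + 0.44)^6 − 1) × 100% ≈ 791.6%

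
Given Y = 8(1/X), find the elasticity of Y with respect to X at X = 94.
Elasticity = -1

Elasticity = (dY/dX) · (X/Y)

dY/dX = -8/X²
At X = 94: dY/dX = -2/2209, Y = 4/47

Elasticity = (-2/2209) · (94 / (4/47)) = -1

Interpretation: for a small percentage change in X, the percentage change in Y is approximately -1.00 times as large.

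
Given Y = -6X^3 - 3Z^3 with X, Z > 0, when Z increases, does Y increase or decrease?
Y decreases

Taking the partial derivative:
∂Y/∂Z = -9Z^2

∂Y/∂Z = -9Z^2 < 0 (assuming positive values)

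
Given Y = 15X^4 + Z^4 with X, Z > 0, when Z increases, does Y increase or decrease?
Y increases

Taking the partial derivative:
∂Y/∂Z = 4Z^3

∂Y/∂Z = 4Z^3 > 0 (assuming positive values)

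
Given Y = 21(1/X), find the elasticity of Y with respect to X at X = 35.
Elasticity = -1

Elasticity = (dY/dX) · (X/Y)

dY/dX = -21/X²
At X = 35: dY/dX = -3/175, Y = 3/5

Elasticity = (-3/175) · (35 / (3/5)) = -1

Interpretation: for a small percentage change in X, the percentage change in Y is approximately -1.00 times as large.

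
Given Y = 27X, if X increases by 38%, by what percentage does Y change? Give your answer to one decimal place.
38.0%

For Y = 27X:
If X → X(1 + 0.38)
Then Y → Y · (1 + 0.38)^1
     = Y · 1.3800

Percentage change = ((1 + 0.38)^1 − 1) × 100% = 38.0%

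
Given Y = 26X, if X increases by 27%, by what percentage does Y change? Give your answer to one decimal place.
27.0%

For Y = 26X:
If X → X(1 + 0.27)
Then Y → Y · (1 + 0.27)^1
     = Y · 1.2700

Percentage change = ((1 + 0.27)^1 − 1) × 100% = 27.0%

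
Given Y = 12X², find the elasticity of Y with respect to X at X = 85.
Elasticity = 2

Elasticity = (dY/dX) · (X/Y)

dY/dX = 24·X
At X = 85: dY/dX = 2040, Y = 86700

Elasticity = 2040 · (85 / 86700) = 2

Interpretation: for a small percentage change in X, the percentage change in Y is approximately 2.00 times as large.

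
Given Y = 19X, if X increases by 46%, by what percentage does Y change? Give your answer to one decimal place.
46.0%

For Y = 19X:
If X → X(1 + 0.46)
Then Y → Y · (1 + 0.46)^1
     = Y · 1.4600

Percentage change = ((1 + 0.46)^1 − 1) × 100% = 46.0%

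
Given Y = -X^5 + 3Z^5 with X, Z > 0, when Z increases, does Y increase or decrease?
Y increases

Taking the partial derivative:
∂Y/∂Z = 15Z^4

∂Y/∂Z = 15Z^4 > 0 (assuming positive values)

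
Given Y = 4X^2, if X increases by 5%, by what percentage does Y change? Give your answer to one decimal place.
10.3%

For Y = 4X^2:
If X → X(1 + 0.05)
Then Y → Y · (1 + 0.05)^2
     = Y · 1.1025

Percentage change = ((1 + 0.05)^2 − 1) × 100% ≈ 10.3%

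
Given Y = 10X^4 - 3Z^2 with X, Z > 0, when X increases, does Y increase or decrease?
Y increases

Taking the partial derivative:
∂Y/∂X = 40X^3

∂Y/∂X = 40X^3 > 0 (assuming positive values)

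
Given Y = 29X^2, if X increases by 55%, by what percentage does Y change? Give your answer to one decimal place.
140.3%

For Y = 29X^2:
If X → X(1 + 0.55)
Then Y → Y · (1 + 0.55)^2
     = Y · 2.4025

Percentage change = ((1 + 0.55)^2 − 1) × 100% ≈ 140.3%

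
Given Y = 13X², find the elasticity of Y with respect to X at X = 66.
Elasticity = 2

Elasticity = (dY/dX) · (X/Y)

dY/dX = 26·X
At X = 66: dY/dX = 1716, Y = 56628

Elasticity = 1716 · (66 / 56628) = 2

Interpretation: for a small percentage change in X, the percentage change in Y is approximately 2.00 times as large.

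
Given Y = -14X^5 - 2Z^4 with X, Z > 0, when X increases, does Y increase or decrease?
Y decreases

Taking the partial derivative:
∂Y/∂X = -70X^4

∂Y/∂X = -70X^4 < 0 (assuming positive values)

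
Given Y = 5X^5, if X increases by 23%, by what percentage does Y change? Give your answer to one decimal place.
181.5%

For Y = 5X^5:
If X → X(1 + 0.23)
Then Y → Y · (1 + 0.23)^5
     ≈ Y · 2.8153

Percentage change = ((1 + 0.23)^5 − 1) × 100% ≈ 181.5%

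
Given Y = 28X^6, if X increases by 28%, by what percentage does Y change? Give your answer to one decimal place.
339.8%

For Y = 28X^6:
If X → X(1 + 0.28)
Then Y → Y · (1 + 0.28)^6
     ≈ Y · 4.3980

Percentage change = ((1 + 0.28)^6 − 1) × 100% ≈ 339.8%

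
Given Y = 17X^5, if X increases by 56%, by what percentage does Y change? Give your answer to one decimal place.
823.9%

For Y = 17X^5:
If X → X(1 + 0.56)
Then Y → Y · (1 + 0.56)^5
     ≈ Y · 9.2390

Percentage change = ((1 + 0.56)^5 − 1) × 100% ≈ 823.9%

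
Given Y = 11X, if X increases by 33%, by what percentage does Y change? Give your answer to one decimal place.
33.0%

For Y = 11X:
If X → X(1 + 0.33)
Then Y → Y · (1 + 0.33)^1
     = Y · 1.3300

Percentage change = ((1 + 0.33)^1 − 1) × 100% = 33.0%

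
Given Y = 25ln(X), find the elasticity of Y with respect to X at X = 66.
Elasticity = 1/ln(66) ≈ 0.2387

Elasticity = (dY/dX) · (X/Y)

dY/dX = 25/X
At X = 66: dY/dX = 25/66, Y = 25·ln(66)

Elasticity = (25/66) · (66 / (25·ln(66))) = 1/ln(66) ≈ 0.2387

Interpretation: for a small percentage change in X, the percentage change in Y is approximately 0.24 times as large.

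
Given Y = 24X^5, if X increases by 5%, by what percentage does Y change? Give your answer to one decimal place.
27.6%

For Y = 24X^5:
If X → X(1 + 0.05)
Then Y → Y · (1 + 0.05)^5
     ≈ Y · 1.2763

Percentage change = ((1 + 0.05)^5 − 1) × 100% ≈ 27.6%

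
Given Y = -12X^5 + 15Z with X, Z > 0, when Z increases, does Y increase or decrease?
Y increases

Taking the partial derivative:
∂Y/∂Z = 15

∂Y/∂Z = 15 > 0 (assuming positive values)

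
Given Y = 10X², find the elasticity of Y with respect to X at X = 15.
Elasticity = 2

Elasticity = (dY/dX) · (X/Y)

dY/dX = 20·X
At X = 15: dY/dX = 300, Y = 2250

Elasticity = 300 · (15 / 2250) = 2

Interpretation: for a small percentage change in X, the percentage change in Y is approximately 2.00 times as large.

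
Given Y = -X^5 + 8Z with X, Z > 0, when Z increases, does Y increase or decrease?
Y increases

Taking the partial derivative:
∂Y/∂Z = 8

∂Y/∂Z = 8 > 0 (assuming positive values)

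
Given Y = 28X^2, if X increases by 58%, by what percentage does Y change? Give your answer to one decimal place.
149.6%

For Y = 28X^2:
If X → X(1 + 0.58)
Then Y → Y · (1 + 0.58)^2
     = Y · 2.4964

Percentage change = ((1 + 0.58)^2 − 1) × 100% ≈ 149.6%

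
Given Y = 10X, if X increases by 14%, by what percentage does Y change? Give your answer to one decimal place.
14.0%

For Y = 10X:
If X → X(1 + 0.14)
Then Y → Y · (1 + 0.14)^1
     = Y · 1.1400

Percentage change = ((1 + 0.14)^1 − 1) × 100% = 14.0%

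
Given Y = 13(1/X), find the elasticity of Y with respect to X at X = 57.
Elasticity = -1

Elasticity = (dY/dX) · (X/Y)

dY/dX = -13/X²
At X = 57: dY/dX = -13/3249, Y = 13/57

Elasticity = (-13/3249) · (57 / (13/57)) = -1

Interpretation: for a small percentage change in X, the percentage change in Y is approximately -1.00 times as large.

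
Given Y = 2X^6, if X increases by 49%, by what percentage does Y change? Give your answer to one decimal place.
994.3%

For Y = 2X^6:
If X → X(1 + 0.49)
Then Y → Y · (1 + 0.49)^6
     ≈ Y · 10.9425

Percentage change = ((1 + 0.49)^6 − 1) × 100% ≈ 994.3%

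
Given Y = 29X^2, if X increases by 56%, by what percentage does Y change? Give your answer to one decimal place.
143.4%

For Y = 29X^2:
If X → X(1 + 0.56)
Then Y → Y · (1 + 0.56)^2
     = Y · 2.4336

Percentage change = ((1 + 0.56)^2 − 1) × 100% ≈ 143.4%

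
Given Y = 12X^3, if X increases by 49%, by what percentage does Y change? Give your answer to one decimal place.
230.8%

For Y = 12X^3:
If X → X(1 + 0.49)
Then Y → Y · (1 + 0.49)^3
     ≈ Y · 3.3079

Percentage change = ((1 + 0.49)^3 − 1) × 100% ≈ 230.8%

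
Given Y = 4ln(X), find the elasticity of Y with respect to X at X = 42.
Elasticity = 1/ln(42) ≈ 0.2675

Elasticity = (dY/dX) · (X/Y)

dY/dX = 4/X
At X = 42: dY/dX = 2/21, Y = 4·ln(42)

Elasticity = (2/21) · (42 / (4·ln(42))) = 1/ln(42) ≈ 0.2675

Interpretation: for a small percentage change in X, the percentage change in Y is approximately 0.27 times as large.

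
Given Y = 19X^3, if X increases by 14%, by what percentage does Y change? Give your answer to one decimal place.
48.2%

For Y = 19X^3:
If X → X(1 + 0.14)
Then Y → Y · (1 + 0.14)^3
     ≈ Y · 1.4815

Percentage change = ((1 + 0.14)^3 − 1) × 100% ≈ 48.2%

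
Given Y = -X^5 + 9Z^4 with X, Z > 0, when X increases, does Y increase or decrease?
Y decreases

Taking the partial derivative:
∂Y/∂X = -5X^4

∂Y/∂X = -5X^4 < 0 (assuming positive values)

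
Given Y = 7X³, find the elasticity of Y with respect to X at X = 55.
Elasticity = 3

Elasticity = (dY/dX) · (X/Y)

dY/dX = 21·X²
At X = 55: dY/dX = 63525, Y = 1164625

Elasticity = 63525 · (55 / 1164625) = 3

Interpretation: for a small percentage change in X, the percentage change in Y is approximately 3.00 times as large.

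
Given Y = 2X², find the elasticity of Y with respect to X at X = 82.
Elasticity = 2

Elasticity = (dY/dX) · (X/Y)

dY/dX = 4·X
At X = 82: dY/dX = 328, Y = 13448

Elasticity = 328 · (82 / 13448) = 2

Interpretation: for a small percentage change in X, the percentage change in Y is approximately 2.00 times as large.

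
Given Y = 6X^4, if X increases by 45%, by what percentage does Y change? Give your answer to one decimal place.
342.1%

For Y = 6X^4:
If X → X(1 + 0.45)
Then Y → Y · (1 + 0.45)^4
     ≈ Y · 4.4205

Percentage change = ((1 + 0.45)^4 − 1) × 100% ≈ 342.1%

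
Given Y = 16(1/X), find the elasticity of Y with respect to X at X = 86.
Elasticity = -1

Elasticity = (dY/dX) · (X/Y)

dY/dX = -16/X²
At X = 86: dY/dX = -4/1849, Y = 8/43

Elasticity = (-4/1849) · (86 / (8/43)) = -1

Interpretation: for a small percentage change in X, the percentage change in Y is approximately -1.00 times as large.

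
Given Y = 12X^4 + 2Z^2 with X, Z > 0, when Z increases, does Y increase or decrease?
Y increases

Taking the partial derivative:
∂Y/∂Z = 4Z

∂Y/∂Z = 4Z > 0 (assuming positive values)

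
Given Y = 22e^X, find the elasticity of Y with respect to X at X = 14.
Elasticity = 14

Elasticity = (dY/dX) · (X/Y)

dY/dX = 22·e^X
At X = 14: dY/dX = 22·e^14, Y = 22·e^14

Elasticity = (22·e^14) · (14 / (22·e^14)) = 14

Interpretation: for a small percentage change in X, the percentage change in Y is approximately 14.00 times as large.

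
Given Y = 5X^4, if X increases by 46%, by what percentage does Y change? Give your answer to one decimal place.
354.4%

For Y = 5X^4:
If X → X(1 + 0.46)
Then Y → Y · (1 + 0.46)^4
     ≈ Y · 4.5437

Percentage change = ((1 + 0.46)^4 − 1) × 100% ≈ 354.4%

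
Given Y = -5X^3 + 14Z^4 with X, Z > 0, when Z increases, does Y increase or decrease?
Y increases

Taking the partial derivative:
∂Y/∂Z = 56Z^3

∂Y/∂Z = 56Z^3 > 0 (assuming positive values)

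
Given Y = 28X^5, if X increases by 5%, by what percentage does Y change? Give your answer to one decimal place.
27.6%

For Y = 28X^5:
If X → X(1 + 0.05)
Then Y → Y · (1 + 0.05)^5
     ≈ Y · 1.2763

Percentage change = ((1 + 0.05)^5 − 1) × 100% ≈ 27.6%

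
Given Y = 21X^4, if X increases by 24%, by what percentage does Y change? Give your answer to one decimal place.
136.4%

For Y = 21X^4:
If X → X(1 + 0.24)
Then Y → Y · (1 + 0.24)^4
     ≈ Y · 2.3642

Percentage change = ((1 + 0.24)^4 − 1) × 100% ≈ 136.4%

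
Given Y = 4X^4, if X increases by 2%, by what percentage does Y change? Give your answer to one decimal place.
8.2%

For Y = 4X^4:
If X → X(1 + 0.02)
Then Y → Y · (1 + 0.02)^4
     ≈ Y · 1.0824

Percentage change = ((1 + 0.02)^4 − 1) × 100% ≈ 8.2%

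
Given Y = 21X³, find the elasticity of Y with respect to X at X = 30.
Elasticity = 3

Elasticity = (dY/dX) · (X/Y)

dY/dX = 63·X²
At X = 30: dY/dX = 56700, Y = 567000

Elasticity = 56700 · (30 / 567000) = 3

Interpretation: for a small percentage change in X, the percentage change in Y is approximately 3.00 times as large.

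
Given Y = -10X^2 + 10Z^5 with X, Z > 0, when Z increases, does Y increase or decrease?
Y increases

Taking the partial derivative:
∂Y/∂Z = 50Z^4

∂Y/∂Z = 50Z^4 > 0 (assuming positive values)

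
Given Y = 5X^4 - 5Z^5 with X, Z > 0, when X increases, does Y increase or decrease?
Y increases

Taking the partial derivative:
∂Y/∂X = 20X^3

∂Y/∂X = 20X^3 > 0 (assuming positive values)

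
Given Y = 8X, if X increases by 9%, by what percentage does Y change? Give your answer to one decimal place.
9.0%

For Y = 8X:
If X → X(1 + 0.09)
Then Y → Y · (1 + 0.09)^1
     = Y · 1.0900

Percentage change = ((1 + 0.09)^1 − 1) × 100% = 9.0%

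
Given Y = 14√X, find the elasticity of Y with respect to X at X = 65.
Elasticity = 1/2

Elasticity = (dY/dX) · (X/Y)

dY/dX = 7/√X
At X = 65: dY/dX = 7·√65/65, Y = 14·√65

Elasticity = (7·√65/65) · (65 / (14·√65)) = 1/2

Interpretation: for a small percentage change in X, the percentage change in Y is approximately 0.50 times as large.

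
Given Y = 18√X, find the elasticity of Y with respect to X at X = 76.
Elasticity = 1/2

Elasticity = (dY/dX) · (X/Y)

dY/dX = 9/√X
At X = 76: dY/dX = 9·√19/38, Y = 36·√19

Elasticity = (9·√19/38) · (76 / (36·√19)) = 1/2

Interpretation: for a small percentage change in X, the percentage change in Y is approximately 0.50 times as large.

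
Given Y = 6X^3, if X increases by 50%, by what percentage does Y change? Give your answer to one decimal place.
237.5%

For Y = 6X^3:
If X → X(1 + 0.5)
Then Y → Y · (1 + 0.5)^3
     = Y · 3.3750

Percentage change = ((1 + 0.5)^3 − 1) × 100% = 237.5%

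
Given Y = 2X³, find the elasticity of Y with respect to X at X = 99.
Elasticity = 3

Elasticity = (dY/dX) · (X/Y)

dY/dX = 6·X²
At X = 99: dY/dX = 58806, Y = 1940598

Elasticity = 58806 · (99 / 1940598) = 3

Interpretation: for a small percentage change in X, the percentage change in Y is approximately 3.00 times as large.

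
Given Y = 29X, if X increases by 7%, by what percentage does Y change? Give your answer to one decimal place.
7.0%

For Y = 29X:
If X → X(1 + 0.07)
Then Y → Y · (1 + 0.07)^1
     = Y · 1.0700

Percentage change = ((1 + 0.07)^1 − 1) × 100% = 7.0%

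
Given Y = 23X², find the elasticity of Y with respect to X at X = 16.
Elasticity = 2

Elasticity = (dY/dX) · (X/Y)

dY/dX = 46·X
At X = 16: dY/dX = 736, Y = 5888

Elasticity = 736 · (16 / 5888) = 2

Interpretation: for a small percentage change in X, the percentage change in Y is approximately 2.00 times as large.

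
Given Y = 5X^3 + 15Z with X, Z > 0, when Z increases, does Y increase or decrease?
Y increases

Taking the partial derivative:
∂Y/∂Z = 15

∂Y/∂Z = 15 > 0 (assuming positive values)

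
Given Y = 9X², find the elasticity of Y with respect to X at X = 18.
Elasticity = 2

Elasticity = (dY/dX) · (X/Y)

dY/dX = 18·X
At X = 18: dY/dX = 324, Y = 2916

Elasticity = 324 · (18 / 2916) = 2

Interpretation: for a small percentage change in X, the percentage change in Y is approximately 2.00 times as large.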